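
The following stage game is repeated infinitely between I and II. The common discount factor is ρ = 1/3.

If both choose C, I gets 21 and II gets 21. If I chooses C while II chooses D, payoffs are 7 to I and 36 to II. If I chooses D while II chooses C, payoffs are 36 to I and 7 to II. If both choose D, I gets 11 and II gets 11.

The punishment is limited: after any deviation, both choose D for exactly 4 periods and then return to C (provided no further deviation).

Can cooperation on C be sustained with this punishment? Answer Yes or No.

No

A one-shot deviation gives 36 now, then 11 for 4 periods, then back to 21.
Gain from deviating: (36−21) today; loss: (21−11) in each of the next 4 periods.
No-deviation condition: (21−11)(ρ+…+ρ^4) ≥ 36−21, i.e. ρ+…+ρ^4 ≥ 3/2.
At ρ = 1/3: ρ+…+ρ^4 = 0.4938 < 1.5000.
So cooperation is not sustainable.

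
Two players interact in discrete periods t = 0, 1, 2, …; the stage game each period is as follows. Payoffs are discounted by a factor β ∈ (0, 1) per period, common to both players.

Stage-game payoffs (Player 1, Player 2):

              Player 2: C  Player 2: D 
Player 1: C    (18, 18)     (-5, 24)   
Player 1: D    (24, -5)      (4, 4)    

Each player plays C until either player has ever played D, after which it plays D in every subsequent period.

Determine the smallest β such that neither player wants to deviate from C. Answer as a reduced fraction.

3/10

Under grim trigger the critical discount factor is (T−C)/(T−P) with T = 24, C = 18, P = 4.
β* = (24−18)/(24−4) = 6/20 = 3/10.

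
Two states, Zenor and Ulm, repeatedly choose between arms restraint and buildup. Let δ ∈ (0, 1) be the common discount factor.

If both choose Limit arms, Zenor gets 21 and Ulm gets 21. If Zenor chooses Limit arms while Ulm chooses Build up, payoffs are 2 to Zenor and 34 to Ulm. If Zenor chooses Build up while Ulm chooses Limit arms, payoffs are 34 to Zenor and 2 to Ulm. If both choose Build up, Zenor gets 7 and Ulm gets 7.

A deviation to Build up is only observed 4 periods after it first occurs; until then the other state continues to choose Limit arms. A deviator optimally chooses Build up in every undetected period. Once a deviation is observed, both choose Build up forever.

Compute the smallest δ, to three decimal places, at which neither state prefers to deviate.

A deviator earns 34 for 4 periods, then 7 forever; cooperating earns 21 forever. Multiplying the IC by (1−δ):
21 ≥ 34(1−δ^4) + 7δ^4, so 27·δ^4 ≥ 13 and δ^4 ≥ 13/27.
δ ≥ (13/27)^(1/4) ≈ 0.833.

0.833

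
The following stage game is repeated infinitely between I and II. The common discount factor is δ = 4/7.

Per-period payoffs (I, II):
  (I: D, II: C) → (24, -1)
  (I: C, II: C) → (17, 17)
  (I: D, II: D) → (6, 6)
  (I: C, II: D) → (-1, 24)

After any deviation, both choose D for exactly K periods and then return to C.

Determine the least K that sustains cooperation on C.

No profitable deviation requires (17−6)(δ+…+δ^K) ≥ 24−17, i.e. δ+…+δ^K ≥ 7/11 ≈ 0.6364.
With δ = 4/7, the partial sums are K=1: 0.5714, K=2: 0.8980.
K = 2 is the first length at which the sum reaches 0.6364.

2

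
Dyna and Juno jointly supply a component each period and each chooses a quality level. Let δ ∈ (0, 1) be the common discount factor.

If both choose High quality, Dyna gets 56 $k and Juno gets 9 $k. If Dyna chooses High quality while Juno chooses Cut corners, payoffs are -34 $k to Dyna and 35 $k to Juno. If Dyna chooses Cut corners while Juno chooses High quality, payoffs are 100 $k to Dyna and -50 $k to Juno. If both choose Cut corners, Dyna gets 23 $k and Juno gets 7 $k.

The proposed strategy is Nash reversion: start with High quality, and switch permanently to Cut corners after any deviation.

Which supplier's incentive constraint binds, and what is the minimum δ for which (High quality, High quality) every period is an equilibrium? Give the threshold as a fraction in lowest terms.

Juno; δ ≥ 13/14

Dyna: cooperation gives 56 each period; deviation gives 100 once then 23 forever.
  56/(1−δ) ≥ 100 + 23δ/(1−δ) ⇒ δ ≥ 44/77 = 4/7.
Juno: cooperation gives 9 each period; deviation gives 35 once then 7 forever.
  δ ≥ 26/28 = 13/14.
Both must hold, so the binding constraint is Juno's: δ ≥ 13/14.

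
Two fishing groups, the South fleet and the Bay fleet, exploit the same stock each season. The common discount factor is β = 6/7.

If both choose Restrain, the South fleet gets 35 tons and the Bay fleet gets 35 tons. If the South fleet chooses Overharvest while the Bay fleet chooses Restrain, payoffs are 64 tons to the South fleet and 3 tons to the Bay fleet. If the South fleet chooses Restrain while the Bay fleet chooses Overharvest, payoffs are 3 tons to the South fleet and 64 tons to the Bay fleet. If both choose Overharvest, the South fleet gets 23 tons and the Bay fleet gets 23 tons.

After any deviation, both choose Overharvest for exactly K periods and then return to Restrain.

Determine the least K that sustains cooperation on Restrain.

4

No profitable deviation requires (35−23)(β+…+β^K) ≥ 64−35, i.e. β+…+β^K ≥ 29/12 ≈ 2.4167.
With β = 6/7, the partial sums are K=1: 0.8571, K=2: 1.5918, K=3: 2.2216, K=4: 2.7613.
K = 4 is the first length at which the sum reaches 2.4167.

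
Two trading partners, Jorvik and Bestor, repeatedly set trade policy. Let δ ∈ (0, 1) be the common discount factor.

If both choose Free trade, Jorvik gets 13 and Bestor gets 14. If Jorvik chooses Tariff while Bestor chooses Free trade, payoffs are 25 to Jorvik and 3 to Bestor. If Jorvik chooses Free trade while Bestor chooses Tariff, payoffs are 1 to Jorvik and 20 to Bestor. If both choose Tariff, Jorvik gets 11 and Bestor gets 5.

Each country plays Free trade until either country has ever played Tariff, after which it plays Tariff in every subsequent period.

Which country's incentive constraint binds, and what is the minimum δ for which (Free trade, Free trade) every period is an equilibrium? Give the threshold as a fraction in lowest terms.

Jorvik: cooperation gives 13 each period; deviation gives 25 once then 11 forever.
  13/(1−δ) ≥ 25 + 11δ/(1−δ) ⇒ δ ≥ 12/14 = 6/7.
Bestor: cooperation gives 14 each period; deviation gives 20 once then 5 forever.
  δ ≥ 6/15 = 2/5.
Both must hold, so the binding constraint is Jorvik's: δ ≥ 6/7.

Jorvik; δ ≥ 6/7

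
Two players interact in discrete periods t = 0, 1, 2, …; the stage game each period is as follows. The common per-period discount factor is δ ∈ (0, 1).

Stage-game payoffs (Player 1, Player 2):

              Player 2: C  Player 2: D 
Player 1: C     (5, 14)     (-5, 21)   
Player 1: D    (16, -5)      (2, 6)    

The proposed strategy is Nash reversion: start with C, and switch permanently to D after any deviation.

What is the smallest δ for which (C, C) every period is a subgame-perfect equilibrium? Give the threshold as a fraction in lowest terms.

For Player 1: deviation gain 16−5 = 11, per-period punishment loss 5−2 = 3. IC gives δ ≥ 11/14.
For Player 2: gain 7, loss 8 per period, so δ ≥ 7/15.
The tighter constraint is Player 1's, so cooperation needs δ ≥ 11/14.

11/14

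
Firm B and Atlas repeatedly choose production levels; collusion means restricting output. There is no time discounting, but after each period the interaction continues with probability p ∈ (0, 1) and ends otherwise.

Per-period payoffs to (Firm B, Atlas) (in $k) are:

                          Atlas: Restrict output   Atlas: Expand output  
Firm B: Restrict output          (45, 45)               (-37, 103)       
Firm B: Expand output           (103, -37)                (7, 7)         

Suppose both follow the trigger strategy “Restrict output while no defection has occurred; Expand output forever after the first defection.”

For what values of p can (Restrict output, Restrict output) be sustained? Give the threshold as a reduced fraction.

Expected cooperation value is 45 + p·45 + p²·45 + … = 45/(1−p); deviation gives 103 + p·7/(1−p).
45 ≥ 103(1−p) + 7p ⇒ 96p ≥ 58 ⇒ p ≥ 58/96 = 29/48.

29/48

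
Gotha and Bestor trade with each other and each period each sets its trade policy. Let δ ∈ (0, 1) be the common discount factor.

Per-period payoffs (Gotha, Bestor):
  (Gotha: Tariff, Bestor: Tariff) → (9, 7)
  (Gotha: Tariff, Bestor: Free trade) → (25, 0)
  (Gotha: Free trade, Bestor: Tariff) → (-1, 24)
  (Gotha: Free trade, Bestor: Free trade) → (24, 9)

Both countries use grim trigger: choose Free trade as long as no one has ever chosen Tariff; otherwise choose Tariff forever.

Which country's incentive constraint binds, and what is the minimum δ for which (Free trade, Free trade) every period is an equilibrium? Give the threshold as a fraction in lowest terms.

Gotha: cooperation gives 24 each period; deviation gives 25 once then 9 forever.
  24/(1−δ) ≥ 25 + 9δ/(1−δ) ⇒ δ ≥ 1/16.
Bestor: cooperation gives 9 each period; deviation gives 24 once then 7 forever.
  δ ≥ 15/17.
Both must hold, so the binding constraint is Bestor's: δ ≥ 15/17.

Bestor; δ ≥ 15/17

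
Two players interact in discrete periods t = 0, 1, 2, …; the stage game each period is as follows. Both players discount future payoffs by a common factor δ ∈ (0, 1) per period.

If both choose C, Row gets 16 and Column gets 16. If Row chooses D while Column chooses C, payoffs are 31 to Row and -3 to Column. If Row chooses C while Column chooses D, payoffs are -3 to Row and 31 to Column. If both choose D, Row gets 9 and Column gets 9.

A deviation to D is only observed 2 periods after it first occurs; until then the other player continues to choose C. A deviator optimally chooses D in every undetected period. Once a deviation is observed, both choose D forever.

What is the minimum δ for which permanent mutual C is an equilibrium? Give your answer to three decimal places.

0.826

Deviating for the 2 undetected periods gains 31−16 = 15 per period over cooperation, then loses 16−9 = 7 per period forever once punishment starts.
Gain: 15(1 + δ + … + δ^1); loss: 7·δ^2/(1−δ).
No profitable deviation ⇔ 15(1−δ^2) ≤ 7·δ^2, i.e. δ^2 ≥ 15/(15+7) = 15/22.
Hence δ ≥ (15/22)^(1/2) ≈ 0.826.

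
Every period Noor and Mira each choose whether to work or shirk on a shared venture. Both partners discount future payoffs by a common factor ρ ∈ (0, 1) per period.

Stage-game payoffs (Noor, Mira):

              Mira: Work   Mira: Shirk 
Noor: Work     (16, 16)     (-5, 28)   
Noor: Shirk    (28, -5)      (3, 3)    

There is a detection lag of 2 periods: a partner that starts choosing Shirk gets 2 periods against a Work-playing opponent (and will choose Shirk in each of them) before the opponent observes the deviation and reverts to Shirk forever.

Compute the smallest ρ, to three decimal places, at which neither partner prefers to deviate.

Deviating for the 2 undetected periods gains 28−16 = 12 per period over cooperation, then loses 16−3 = 13 per period forever once punishment starts.
Gain: 12(1 + ρ + … + ρ^1); loss: 13·ρ^2/(1−ρ).
No profitable deviation ⇔ 12(1−ρ^2) ≤ 13·ρ^2, i.e. ρ^2 ≥ 12/(12+13) = 12/25.
Hence ρ ≥ (12/25)^(1/2) ≈ 0.693.

0.693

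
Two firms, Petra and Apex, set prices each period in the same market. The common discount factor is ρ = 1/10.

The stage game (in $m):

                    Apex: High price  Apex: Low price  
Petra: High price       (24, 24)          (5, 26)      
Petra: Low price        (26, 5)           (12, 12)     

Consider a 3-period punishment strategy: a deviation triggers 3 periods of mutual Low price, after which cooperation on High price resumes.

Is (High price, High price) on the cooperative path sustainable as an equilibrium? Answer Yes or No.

No

Comparing payoff streams over the 4 periods until play realigns: cooperate → 24(1+ρ+…+ρ^3); deviate → 26 + 12(ρ+…+ρ^3).
Cooperation is sustained iff (24−12)(ρ+…+ρ^3) ≥ 26−24.
ρ+…+ρ^3 = 1/10·(1−(1/10)^3)/(1−1/10) = 0.1110, and (26−24)/(24−12) = 0.1667.
0.1110 < 0.1667, so cooperation is not sustainable.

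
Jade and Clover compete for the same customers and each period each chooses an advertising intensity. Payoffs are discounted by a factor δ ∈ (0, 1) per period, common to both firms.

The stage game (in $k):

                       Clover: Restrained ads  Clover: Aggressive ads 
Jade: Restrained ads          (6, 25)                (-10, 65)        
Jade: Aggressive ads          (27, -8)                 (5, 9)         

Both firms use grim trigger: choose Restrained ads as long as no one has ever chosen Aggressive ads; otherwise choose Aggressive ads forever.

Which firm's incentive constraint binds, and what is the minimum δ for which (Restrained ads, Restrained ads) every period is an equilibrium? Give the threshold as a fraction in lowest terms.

Jade; δ ≥ 21/22

Jade: cooperation gives 6 each period; deviation gives 27 once then 5 forever.
  6/(1−δ) ≥ 27 + 5δ/(1−δ) ⇒ δ ≥ 21/22.
Clover: cooperation gives 25 each period; deviation gives 65 once then 9 forever.
  δ ≥ 40/56 = 5/7.
Both must hold, so the binding constraint is Jade's: δ ≥ 21/22.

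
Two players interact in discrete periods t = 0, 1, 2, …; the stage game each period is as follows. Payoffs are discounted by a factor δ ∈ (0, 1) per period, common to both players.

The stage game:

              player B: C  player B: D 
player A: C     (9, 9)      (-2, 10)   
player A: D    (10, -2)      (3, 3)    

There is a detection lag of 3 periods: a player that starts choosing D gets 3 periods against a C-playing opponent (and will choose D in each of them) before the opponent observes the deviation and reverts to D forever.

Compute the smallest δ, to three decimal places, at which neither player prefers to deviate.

0.523

The best deviation is to choose D for all 3 undetected periods, earning 10 each, then 3 forever once detected.
Deviation value: 10(1−δ^3)/(1−δ) + 3δ^3/(1−δ); cooperation value: 9/(1−δ).
IC: 9 ≥ 10(1−δ^3) + 3δ^3 = 10 − 7δ^3.
So δ^3 ≥ 1/7, giving δ ≥ (1/7)^(1/3) ≈ 0.523.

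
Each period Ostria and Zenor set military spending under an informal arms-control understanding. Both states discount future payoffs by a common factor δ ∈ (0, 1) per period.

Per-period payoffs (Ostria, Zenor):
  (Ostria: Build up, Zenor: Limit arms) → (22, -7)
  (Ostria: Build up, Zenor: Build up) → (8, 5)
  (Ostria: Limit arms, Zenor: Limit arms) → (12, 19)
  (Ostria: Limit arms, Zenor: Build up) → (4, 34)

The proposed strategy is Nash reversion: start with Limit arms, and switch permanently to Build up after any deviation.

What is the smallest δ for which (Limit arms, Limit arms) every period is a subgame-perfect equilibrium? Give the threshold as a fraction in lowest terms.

5/7

Ostria: cooperation gives 12 each period; deviation gives 22 once then 8 forever.
  12/(1−δ) ≥ 22 + 8δ/(1−δ) ⇒ δ ≥ 10/14 = 5/7.
Zenor: cooperation gives 19 each period; deviation gives 34 once then 5 forever.
  δ ≥ 15/29.
Both must hold, so the binding constraint is Ostria's: δ ≥ 5/7.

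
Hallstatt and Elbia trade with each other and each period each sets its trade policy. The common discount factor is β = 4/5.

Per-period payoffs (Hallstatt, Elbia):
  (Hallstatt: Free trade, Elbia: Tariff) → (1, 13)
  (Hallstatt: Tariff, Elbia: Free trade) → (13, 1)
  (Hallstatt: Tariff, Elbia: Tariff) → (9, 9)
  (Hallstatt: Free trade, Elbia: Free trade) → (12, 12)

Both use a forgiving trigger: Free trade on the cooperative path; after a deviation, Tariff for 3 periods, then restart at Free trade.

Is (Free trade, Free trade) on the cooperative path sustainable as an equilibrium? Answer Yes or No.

Yes

A one-shot deviation gives 13 now, then 9 for 3 periods, then back to 12.
Gain from deviating: (13−12) today; loss: (12−9) in each of the next 3 periods.
No-deviation condition: (12−9)(β+…+β^3) ≥ 13−12, i.e. β+…+β^3 ≥ 1/3.
At β = 4/5: β+…+β^3 = 1.9520 ≥ 0.3333.
So cooperation is sustainable.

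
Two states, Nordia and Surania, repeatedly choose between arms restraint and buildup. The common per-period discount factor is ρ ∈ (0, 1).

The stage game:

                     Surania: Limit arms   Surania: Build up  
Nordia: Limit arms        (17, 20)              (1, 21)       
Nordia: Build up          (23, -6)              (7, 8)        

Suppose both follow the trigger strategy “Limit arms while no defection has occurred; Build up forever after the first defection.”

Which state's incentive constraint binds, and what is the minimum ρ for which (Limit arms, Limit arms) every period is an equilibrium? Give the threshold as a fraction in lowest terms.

Nordia; ρ ≥ 3/8

Nordia's threshold: (23−17)/(23−7) = 3/8.
Surania's threshold: (21−20)/(21−8) = 1/13.
3/8 > 1/13, so Nordia binds and ρ* = 3/8.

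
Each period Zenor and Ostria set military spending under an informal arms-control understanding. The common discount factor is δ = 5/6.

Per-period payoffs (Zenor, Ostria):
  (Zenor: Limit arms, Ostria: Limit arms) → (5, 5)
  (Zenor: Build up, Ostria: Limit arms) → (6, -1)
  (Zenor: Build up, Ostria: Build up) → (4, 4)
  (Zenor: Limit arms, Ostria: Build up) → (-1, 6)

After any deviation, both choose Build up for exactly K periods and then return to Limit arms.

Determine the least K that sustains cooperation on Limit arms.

IC: δ(1−δ^K)/(1−δ) ≥ (6−5)/(5−4) = 1.
With δ = 5/6: need 1 − δ^K ≥ 1·(1−5/6)/(5/6), i.e. δ^K ≤ 0.8000.
Since (5/6)^1 = 0.8333 and (5/6)^2 = 0.6944, the smallest such K is 2.

2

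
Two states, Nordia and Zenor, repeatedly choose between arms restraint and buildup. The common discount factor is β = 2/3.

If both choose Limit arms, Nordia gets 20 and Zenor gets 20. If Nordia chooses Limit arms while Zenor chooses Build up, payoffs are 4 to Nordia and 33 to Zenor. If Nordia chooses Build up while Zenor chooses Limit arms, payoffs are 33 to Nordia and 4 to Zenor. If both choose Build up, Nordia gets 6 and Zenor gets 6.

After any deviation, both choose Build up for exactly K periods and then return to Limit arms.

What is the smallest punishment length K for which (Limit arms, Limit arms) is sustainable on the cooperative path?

No profitable deviation requires (20−6)(β+…+β^K) ≥ 33−20, i.e. β+…+β^K ≥ 13/14 ≈ 0.9286.
With β = 2/3, the partial sums are K=1: 0.6667, K=2: 1.1111.
K = 2 is the first length at which the sum reaches 0.9286.

2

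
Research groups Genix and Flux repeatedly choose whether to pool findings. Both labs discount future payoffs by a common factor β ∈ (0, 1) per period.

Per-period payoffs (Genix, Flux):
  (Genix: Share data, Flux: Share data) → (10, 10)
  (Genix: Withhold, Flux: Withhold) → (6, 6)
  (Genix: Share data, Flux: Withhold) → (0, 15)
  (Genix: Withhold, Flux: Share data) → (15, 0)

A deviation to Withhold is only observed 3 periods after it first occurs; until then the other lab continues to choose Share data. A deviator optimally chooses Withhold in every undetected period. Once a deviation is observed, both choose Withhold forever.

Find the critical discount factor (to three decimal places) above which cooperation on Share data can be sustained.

The best deviation is to choose Withhold for all 3 undetected periods, earning 15 each, then 6 forever once detected.
Deviation value: 15(1−β^3)/(1−β) + 6β^3/(1−β); cooperation value: 10/(1−β).
IC: 10 ≥ 15(1−β^3) + 6β^3 = 15 − 9β^3.
So β^3 ≥ 5/9, giving β ≥ (5/9)^(1/3) ≈ 0.822.

0.822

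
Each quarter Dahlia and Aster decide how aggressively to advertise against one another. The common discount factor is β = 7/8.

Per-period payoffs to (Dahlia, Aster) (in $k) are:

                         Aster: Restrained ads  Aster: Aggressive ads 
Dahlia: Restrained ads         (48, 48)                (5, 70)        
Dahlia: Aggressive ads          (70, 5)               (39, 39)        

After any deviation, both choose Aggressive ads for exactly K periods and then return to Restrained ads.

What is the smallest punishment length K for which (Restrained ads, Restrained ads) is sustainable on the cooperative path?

IC: β(1−β^K)/(1−β) ≥ (70−48)/(48−39) = 22/9.
With β = 7/8: need 1 − β^K ≥ 22/9·(1−7/8)/(7/8), i.e. β^K ≤ 0.6508.
Since (7/8)^3 = 0.6699 and (7/8)^4 = 0.5862, the smallest such K is 4.

4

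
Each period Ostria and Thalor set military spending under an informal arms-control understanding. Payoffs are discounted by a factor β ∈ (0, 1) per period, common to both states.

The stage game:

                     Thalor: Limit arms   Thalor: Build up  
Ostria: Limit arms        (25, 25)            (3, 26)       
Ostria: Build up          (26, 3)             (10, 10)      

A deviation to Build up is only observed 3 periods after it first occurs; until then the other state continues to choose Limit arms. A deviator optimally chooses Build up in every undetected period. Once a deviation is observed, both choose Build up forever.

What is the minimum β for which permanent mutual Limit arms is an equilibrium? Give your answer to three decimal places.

0.397

The best deviation is to choose Build up for all 3 undetected periods, earning 26 each, then 10 forever once detected.
Deviation value: 26(1−β^3)/(1−β) + 10β^3/(1−β); cooperation value: 25/(1−β).
IC: 25 ≥ 26(1−β^3) + 10β^3 = 26 − 16β^3.
So β^3 ≥ 1/16, giving β ≥ (1/16)^(1/3) ≈ 0.397.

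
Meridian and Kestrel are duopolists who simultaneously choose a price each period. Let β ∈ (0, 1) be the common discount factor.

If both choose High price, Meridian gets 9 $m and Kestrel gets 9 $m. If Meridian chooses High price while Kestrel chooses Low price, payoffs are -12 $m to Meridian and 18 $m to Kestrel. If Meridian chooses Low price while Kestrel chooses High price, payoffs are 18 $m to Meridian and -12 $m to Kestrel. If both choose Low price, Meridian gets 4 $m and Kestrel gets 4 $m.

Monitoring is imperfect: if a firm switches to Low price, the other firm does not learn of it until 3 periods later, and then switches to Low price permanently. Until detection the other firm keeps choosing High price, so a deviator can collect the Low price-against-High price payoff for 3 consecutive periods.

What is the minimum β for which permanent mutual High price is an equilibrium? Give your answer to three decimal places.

0.863

A deviator earns 18 for 3 periods, then 4 forever; cooperating earns 9 forever. Multiplying the IC by (1−β):
9 ≥ 18(1−β^3) + 4β^3, so 14·β^3 ≥ 9 and β^3 ≥ 9/14.
β ≥ (9/14)^(1/3) ≈ 0.863.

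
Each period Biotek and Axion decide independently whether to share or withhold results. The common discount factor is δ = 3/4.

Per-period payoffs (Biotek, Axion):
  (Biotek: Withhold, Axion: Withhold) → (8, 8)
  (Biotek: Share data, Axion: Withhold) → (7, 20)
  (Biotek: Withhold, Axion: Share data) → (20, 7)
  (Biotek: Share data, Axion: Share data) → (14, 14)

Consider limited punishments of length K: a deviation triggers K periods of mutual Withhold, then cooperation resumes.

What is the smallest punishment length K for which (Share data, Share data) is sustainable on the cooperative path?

IC: δ(1−δ^K)/(1−δ) ≥ (20−14)/(14−8) = 1.
With δ = 3/4: need 1 − δ^K ≥ 1·(1−3/4)/(3/4), i.e. δ^K ≤ 0.6667.
Since (3/4)^1 = 0.7500 and (3/4)^2 = 0.5625, the smallest such K is 2.

2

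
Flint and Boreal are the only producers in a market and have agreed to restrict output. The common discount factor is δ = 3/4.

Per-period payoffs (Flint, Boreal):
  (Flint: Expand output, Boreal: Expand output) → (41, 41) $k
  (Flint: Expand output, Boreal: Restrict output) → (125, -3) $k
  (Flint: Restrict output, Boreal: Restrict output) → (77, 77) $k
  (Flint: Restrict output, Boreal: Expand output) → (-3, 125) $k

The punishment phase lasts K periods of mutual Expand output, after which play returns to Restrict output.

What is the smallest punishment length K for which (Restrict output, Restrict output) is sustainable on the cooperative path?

3

IC: δ(1−δ^K)/(1−δ) ≥ (125−77)/(77−41) = 4/3.
With δ = 3/4: need 1 − δ^K ≥ 4/3·(1−3/4)/(3/4), i.e. δ^K ≤ 0.5556.
Since (3/4)^2 = 0.5625 and (3/4)^3 = 0.4219, the smallest such K is 3.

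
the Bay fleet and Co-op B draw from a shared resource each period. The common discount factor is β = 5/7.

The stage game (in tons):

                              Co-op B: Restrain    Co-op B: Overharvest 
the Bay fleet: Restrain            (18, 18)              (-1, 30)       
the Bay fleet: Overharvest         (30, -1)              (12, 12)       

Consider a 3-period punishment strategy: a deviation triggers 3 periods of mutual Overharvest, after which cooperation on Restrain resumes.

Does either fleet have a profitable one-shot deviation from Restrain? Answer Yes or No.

Yes

Comparing payoff streams over the 4 periods until play realigns: cooperate → 18(1+β+…+β^3); deviate → 30 + 12(β+…+β^3).
Cooperation is sustained iff (18−12)(β+…+β^3) ≥ 30−18.
β+…+β^3 = 5/7·(1−(5/7)^3)/(1−5/7) = 1.5889, and (30−18)/(18−12) = 2.0000.
1.5889 < 2.0000, so cooperation is not sustainable.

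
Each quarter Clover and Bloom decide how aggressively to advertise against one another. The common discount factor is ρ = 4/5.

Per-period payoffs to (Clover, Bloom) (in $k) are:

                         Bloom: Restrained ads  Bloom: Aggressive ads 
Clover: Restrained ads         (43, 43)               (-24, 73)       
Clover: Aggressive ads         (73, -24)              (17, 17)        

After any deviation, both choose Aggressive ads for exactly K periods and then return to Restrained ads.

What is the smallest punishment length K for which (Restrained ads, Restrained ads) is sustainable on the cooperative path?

2

No profitable deviation requires (43−17)(ρ+…+ρ^K) ≥ 73−43, i.e. ρ+…+ρ^K ≥ 15/13 ≈ 1.1538.
With ρ = 4/5, the partial sums are K=1: 0.8000, K=2: 1.4400.
K = 2 is the first length at which the sum reaches 1.1538.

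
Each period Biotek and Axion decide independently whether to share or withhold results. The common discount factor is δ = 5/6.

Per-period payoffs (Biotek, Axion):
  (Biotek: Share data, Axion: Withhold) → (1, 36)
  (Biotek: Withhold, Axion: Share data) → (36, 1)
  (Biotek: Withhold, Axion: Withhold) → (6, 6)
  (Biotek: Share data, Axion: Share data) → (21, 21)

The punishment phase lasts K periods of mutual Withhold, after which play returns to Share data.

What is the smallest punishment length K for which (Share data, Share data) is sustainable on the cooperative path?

Need Σ_{k=1}^{K} δ^k ≥ (36−21)/(21−6) = 1.0000 at δ = 5/6.
At K = 1 the sum is 0.8333 < 1.0000; at K = 2 it is 1.5278 ≥ 1.0000.
So the minimum punishment length is K = 2.

2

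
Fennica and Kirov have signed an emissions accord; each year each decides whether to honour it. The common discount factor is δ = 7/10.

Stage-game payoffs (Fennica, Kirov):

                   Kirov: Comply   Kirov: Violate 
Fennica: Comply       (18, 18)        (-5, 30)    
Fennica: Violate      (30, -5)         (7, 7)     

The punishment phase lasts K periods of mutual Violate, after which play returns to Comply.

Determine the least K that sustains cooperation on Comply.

Need Σ_{k=1}^{K} δ^k ≥ (30−18)/(18−7) = 1.0909 at δ = 7/10.
At K = 1 the sum is 0.7000 < 1.0909; at K = 2 it is 1.1900 ≥ 1.0909.
So the minimum punishment length is K = 2.

2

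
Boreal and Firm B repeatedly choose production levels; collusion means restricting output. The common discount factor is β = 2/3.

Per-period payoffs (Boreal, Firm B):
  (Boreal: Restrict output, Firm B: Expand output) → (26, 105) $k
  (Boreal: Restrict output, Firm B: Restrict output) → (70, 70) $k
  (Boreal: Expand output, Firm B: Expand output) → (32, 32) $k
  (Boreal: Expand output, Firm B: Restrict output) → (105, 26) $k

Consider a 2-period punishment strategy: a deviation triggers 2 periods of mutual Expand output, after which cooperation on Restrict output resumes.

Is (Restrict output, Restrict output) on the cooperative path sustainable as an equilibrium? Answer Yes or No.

Yes

Comparing payoff streams over the 3 periods until play realigns: cooperate → 70(1+β+…+β^2); deviate → 105 + 32(β+…+β^2).
Cooperation is sustained iff (70−32)(β+…+β^2) ≥ 105−70.
β+…+β^2 = 2/3·(1−(2/3)^2)/(1−2/3) = 1.1111, and (105−70)/(70−32) = 0.9211.
1.1111 ≥ 0.9211, so cooperation is sustainable.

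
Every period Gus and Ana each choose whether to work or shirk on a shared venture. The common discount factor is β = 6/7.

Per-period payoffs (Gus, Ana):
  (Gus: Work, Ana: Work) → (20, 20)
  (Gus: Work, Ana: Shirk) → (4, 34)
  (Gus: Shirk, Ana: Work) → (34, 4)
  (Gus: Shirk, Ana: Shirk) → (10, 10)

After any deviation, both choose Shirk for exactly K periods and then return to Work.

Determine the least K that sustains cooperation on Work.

Need Σ_{k=1}^{K} β^k ≥ (34−20)/(20−10) = 1.4000 at β = 6/7.
At K = 1 the sum is 0.8571 < 1.4000; at K = 2 it is 1.5918 ≥ 1.4000.
So the minimum punishment length is K = 2.

2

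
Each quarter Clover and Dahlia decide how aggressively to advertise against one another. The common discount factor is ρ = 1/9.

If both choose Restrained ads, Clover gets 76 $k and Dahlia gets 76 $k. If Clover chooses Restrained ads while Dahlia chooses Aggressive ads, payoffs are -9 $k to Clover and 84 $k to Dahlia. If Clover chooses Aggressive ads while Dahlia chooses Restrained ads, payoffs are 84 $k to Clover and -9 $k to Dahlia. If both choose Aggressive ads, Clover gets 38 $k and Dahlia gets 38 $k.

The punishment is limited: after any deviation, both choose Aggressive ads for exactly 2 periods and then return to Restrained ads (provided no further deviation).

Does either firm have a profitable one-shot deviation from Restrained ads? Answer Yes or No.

Yes

A one-shot deviation gives 84 now, then 38 for 2 periods, then back to 76.
Gain from deviating: (84−76) today; loss: (76−38) in each of the next 2 periods.
No-deviation condition: (76−38)(ρ+…+ρ^2) ≥ 84−76, i.e. ρ+…+ρ^2 ≥ 4/19.
At ρ = 1/9: ρ+…+ρ^2 = 0.1235 < 0.2105.
So cooperation is not sustainable.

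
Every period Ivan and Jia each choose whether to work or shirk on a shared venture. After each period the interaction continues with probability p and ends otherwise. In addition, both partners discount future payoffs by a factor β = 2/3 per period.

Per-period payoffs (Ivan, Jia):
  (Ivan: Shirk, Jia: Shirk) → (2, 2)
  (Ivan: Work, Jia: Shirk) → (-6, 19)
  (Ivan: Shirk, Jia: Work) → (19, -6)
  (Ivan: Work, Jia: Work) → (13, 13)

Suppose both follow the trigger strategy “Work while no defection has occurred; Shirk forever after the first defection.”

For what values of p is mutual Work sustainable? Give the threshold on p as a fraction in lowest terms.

9/17

With continuation probability p and discount β, the effective per-period discount factor is βp.
Grim-trigger IC: βp ≥ (19−13)/(19−2) = 6/17.
So p ≥ (6/17)/(2/3) = 9/17.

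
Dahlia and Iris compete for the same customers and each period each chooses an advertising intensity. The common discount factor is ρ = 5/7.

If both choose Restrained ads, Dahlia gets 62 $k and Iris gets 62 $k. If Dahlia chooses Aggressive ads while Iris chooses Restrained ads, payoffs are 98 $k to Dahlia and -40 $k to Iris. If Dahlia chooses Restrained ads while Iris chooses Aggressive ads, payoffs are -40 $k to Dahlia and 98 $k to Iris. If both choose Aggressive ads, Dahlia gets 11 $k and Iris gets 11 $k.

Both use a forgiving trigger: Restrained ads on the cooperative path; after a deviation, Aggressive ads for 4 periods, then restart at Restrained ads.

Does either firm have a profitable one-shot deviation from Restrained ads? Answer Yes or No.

No

A one-shot deviation gives 98 now, then 11 for 4 periods, then back to 62.
Gain from deviating: (98−62) today; loss: (62−11) in each of the next 4 periods.
No-deviation condition: (62−11)(ρ+…+ρ^4) ≥ 98−62, i.e. ρ+…+ρ^4 ≥ 12/17.
At ρ = 5/7: ρ+…+ρ^4 = 1.8492 ≥ 0.7059.
So cooperation is sustainable.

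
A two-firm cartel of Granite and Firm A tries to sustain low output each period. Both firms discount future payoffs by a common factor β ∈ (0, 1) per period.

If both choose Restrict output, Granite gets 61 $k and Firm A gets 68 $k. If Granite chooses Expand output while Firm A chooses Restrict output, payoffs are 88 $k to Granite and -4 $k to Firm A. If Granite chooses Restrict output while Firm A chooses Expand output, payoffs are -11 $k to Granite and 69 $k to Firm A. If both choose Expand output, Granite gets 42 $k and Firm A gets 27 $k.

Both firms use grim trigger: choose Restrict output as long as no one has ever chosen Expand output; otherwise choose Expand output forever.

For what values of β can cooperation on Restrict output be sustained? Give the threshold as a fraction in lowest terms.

Granite's threshold: (88−61)/(88−42) = 27/46.
Firm A's threshold: (69−68)/(69−27) = 1/42.
27/46 > 1/42, so Granite binds and β* = 27/46.

27/46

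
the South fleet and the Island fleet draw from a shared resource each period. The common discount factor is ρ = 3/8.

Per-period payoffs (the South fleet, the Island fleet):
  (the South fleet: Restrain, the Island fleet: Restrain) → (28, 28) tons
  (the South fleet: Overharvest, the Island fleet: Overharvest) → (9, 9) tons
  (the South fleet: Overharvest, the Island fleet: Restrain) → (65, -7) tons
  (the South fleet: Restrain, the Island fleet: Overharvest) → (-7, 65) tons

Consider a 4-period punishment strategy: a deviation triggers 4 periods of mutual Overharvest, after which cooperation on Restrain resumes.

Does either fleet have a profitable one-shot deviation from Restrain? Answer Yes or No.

A one-shot deviation gives 65 now, then 9 for 4 periods, then back to 28.
Gain from deviating: (65−28) today; loss: (28−9) in each of the next 4 periods.
No-deviation condition: (28−9)(ρ+…+ρ^4) ≥ 65−28, i.e. ρ+…+ρ^4 ≥ 37/19.
At ρ = 3/8: ρ+…+ρ^4 = 0.5881 < 1.9474.
So cooperation is not sustainable.

Yes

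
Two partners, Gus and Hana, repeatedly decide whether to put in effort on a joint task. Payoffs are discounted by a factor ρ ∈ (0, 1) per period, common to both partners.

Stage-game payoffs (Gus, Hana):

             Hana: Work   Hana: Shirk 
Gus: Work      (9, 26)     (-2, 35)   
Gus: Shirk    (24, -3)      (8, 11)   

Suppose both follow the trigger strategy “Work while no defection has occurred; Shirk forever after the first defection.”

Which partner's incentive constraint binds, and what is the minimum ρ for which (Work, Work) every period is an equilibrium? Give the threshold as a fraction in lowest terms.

Gus's threshold: (24−9)/(24−8) = 15/16.
Hana's threshold: (35−26)/(35−11) = 3/8.
15/16 > 3/8, so Gus binds and ρ* = 15/16.

Gus; ρ ≥ 15/16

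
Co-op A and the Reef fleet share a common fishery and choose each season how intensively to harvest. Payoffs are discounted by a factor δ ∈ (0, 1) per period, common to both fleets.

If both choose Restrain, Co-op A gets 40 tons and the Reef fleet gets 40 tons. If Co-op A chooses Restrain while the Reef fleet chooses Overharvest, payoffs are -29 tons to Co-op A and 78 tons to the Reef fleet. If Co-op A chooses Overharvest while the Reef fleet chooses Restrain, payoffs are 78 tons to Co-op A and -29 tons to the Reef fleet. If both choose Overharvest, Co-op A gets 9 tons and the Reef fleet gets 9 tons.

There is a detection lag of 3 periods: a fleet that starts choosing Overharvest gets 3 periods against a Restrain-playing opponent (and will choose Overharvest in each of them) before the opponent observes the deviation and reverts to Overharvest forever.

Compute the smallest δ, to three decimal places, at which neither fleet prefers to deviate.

The best deviation is to choose Overharvest for all 3 undetected periods, earning 78 each, then 9 forever once detected.
Deviation value: 78(1−δ^3)/(1−δ) + 9δ^3/(1−δ); cooperation value: 40/(1−δ).
IC: 40 ≥ 78(1−δ^3) + 9δ^3 = 78 − 69δ^3.
So δ^3 ≥ 38/69, giving δ ≥ (38/69)^(1/3) ≈ 0.820.

0.820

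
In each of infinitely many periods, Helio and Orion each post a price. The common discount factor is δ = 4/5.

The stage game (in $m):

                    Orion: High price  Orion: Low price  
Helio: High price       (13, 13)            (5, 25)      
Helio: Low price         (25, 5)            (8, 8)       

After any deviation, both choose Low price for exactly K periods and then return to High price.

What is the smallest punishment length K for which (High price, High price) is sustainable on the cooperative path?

5

IC: δ(1−δ^K)/(1−δ) ≥ (25−13)/(13−8) = 12/5.
With δ = 4/5: need 1 − δ^K ≥ 12/5·(1−4/5)/(4/5), i.e. δ^K ≤ 0.4000.
Since (4/5)^4 = 0.4096 and (4/5)^5 = 0.3277, the smallest such K is 5.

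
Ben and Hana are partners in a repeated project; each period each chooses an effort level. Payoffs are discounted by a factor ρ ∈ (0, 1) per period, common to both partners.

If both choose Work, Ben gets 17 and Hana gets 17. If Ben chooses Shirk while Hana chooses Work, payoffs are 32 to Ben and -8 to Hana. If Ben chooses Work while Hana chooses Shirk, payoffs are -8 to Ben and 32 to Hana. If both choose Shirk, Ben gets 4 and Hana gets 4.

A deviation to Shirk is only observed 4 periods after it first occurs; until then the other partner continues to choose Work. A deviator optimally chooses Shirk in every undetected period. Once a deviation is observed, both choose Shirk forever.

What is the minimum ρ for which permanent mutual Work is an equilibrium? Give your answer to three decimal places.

The best deviation is to choose Shirk for all 4 undetected periods, earning 32 each, then 4 forever once detected.
Deviation value: 32(1−ρ^4)/(1−ρ) + 4ρ^4/(1−ρ); cooperation value: 17/(1−ρ).
IC: 17 ≥ 32(1−ρ^4) + 4ρ^4 = 32 − 28ρ^4.
So ρ^4 ≥ 15/28, giving ρ ≥ (15/28)^(1/4) ≈ 0.856.

0.856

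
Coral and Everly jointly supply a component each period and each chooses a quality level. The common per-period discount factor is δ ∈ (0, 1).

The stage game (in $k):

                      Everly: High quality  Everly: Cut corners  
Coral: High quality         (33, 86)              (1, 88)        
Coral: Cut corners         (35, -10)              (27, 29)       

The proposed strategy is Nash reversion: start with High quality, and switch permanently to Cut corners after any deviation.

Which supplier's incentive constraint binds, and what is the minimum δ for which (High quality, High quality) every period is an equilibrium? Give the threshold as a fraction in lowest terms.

Coral's threshold: (35−33)/(35−27) = 1/4.
Everly's threshold: (88−86)/(88−29) = 2/59.
1/4 > 2/59, so Coral binds and δ* = 1/4.

Coral; δ ≥ 1/4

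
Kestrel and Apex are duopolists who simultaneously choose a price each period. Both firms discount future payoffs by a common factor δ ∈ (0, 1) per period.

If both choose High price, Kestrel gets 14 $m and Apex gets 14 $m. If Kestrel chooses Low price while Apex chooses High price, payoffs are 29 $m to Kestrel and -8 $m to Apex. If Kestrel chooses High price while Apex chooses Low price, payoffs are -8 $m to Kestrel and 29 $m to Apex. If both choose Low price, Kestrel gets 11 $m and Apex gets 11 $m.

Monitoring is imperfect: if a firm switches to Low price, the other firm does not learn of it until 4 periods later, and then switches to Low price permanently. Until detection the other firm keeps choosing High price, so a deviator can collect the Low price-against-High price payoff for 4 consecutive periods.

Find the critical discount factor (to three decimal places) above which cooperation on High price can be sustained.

0.955

A deviator earns 29 for 4 periods, then 11 forever; cooperating earns 14 forever. Multiplying the IC by (1−δ):
14 ≥ 29(1−δ^4) + 11δ^4, so 18·δ^4 ≥ 15 and δ^4 ≥ 5/6.
δ ≥ (5/6)^(1/4) ≈ 0.955.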